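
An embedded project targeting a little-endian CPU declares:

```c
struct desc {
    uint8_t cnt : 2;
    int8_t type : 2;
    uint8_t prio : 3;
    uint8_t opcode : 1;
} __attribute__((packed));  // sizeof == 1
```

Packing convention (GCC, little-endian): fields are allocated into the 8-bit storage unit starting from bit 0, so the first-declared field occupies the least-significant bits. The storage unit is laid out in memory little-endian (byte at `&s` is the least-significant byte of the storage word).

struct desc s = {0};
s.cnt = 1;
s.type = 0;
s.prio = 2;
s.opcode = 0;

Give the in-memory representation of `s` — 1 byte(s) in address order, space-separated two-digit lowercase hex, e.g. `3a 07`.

21

[0+:2] cnt=1 & 0x3 = 0x1; word=0x01
[2+:2] type=0 & 0x3 = 0x0; word=0x01
[4+:3] prio=2 & 0x7 = 0x2; word=0x21
[7+:1] opcode=0 & 0x1 = 0x0; word=0x21
word = 0x21 → little-endian bytes:
  [0]=0x21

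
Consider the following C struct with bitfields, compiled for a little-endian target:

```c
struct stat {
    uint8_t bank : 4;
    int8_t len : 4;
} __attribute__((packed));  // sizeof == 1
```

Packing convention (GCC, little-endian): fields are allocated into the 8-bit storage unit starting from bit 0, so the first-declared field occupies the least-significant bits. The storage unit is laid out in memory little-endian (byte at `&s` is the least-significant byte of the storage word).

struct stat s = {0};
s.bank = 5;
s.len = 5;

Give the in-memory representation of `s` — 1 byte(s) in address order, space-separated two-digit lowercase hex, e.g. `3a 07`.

bank (4b) val=5 bits=0x5 at bit 0: 0x05
len (4b) val=5 bits=0x5 at bit 4: 0x55
word = 0x55 → little-endian bytes:
  [0]=0x55

55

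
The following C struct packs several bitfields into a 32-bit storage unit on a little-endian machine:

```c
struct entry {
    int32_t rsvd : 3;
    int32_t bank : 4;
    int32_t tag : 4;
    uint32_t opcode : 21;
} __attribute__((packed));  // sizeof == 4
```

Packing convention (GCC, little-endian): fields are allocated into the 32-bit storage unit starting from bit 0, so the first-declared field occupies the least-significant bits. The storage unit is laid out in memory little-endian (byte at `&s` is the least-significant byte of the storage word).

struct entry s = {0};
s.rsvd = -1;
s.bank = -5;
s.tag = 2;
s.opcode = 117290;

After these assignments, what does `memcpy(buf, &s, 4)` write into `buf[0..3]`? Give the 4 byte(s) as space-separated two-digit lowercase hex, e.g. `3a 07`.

5f 51 51 0e

[0+:3] rsvd=-1 & 0x7 = 0x7; word=0x00000007
[3+:4] bank=-5 & 0xf = 0xb; word=0x0000005f
[7+:4] tag=2 & 0xf = 0x2; word=0x0000015f
[11+:21] opcode=117290 & 0x1fffff = 0x1ca2a; word=0x0e51515f
word = 0x0e51515f → little-endian bytes:
  [0]=0x5f  [1]=0x51  [2]=0x51  [3]=0x0e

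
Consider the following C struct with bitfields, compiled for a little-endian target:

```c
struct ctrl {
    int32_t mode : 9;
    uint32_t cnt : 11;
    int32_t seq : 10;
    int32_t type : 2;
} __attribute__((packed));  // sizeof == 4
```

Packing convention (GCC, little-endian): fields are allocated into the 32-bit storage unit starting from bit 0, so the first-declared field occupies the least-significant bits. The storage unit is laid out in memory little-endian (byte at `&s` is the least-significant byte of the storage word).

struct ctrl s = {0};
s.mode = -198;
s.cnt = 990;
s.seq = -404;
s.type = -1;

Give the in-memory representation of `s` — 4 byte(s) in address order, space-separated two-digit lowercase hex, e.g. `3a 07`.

3a bd c7 e6

mode:9 = -198 → 0x13a << 0 → word 0x0000013a
cnt:11 = 990 → 0x3de << 9 → word 0x0007bd3a
seq:10 = -404 → 0x26c << 20 → word 0x26c7bd3a
type:2 = -1 → 0x3 << 30 → word 0xe6c7bd3a
word = 0xe6c7bd3a → little-endian bytes:
  [0]=0x3a  [1]=0xbd  [2]=0xc7  [3]=0xe6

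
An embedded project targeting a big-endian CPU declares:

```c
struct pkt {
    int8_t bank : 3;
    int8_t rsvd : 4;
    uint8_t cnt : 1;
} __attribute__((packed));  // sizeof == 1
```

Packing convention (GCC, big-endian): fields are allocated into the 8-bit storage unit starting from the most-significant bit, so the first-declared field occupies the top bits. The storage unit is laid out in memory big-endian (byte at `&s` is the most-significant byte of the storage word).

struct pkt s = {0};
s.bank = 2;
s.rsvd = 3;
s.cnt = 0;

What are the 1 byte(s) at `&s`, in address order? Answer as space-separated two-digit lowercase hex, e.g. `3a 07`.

46

[5+:3] bank=2 & 0x7 = 0x2; word=0x40
[1+:4] rsvd=3 & 0xf = 0x3; word=0x46
[0+:1] cnt=0 & 0x1 = 0x0; word=0x46
word = 0x46 → big-endian bytes:
  [0]=0x46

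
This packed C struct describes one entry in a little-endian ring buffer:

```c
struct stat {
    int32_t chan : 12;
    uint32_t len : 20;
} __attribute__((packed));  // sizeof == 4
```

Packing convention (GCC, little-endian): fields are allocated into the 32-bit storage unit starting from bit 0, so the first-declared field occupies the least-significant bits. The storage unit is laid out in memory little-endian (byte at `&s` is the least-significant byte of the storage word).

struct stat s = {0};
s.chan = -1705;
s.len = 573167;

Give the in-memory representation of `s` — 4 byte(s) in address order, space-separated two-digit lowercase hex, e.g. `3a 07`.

57 f9 ee 8b

chan:12 = -1705 → 0x957 << 0 → word 0x00000957
len:20 = 573167 → 0x8beef << 12 → word 0x8beef957
word = 0x8beef957 → little-endian bytes:
  [0]=0x57  [1]=0xf9  [2]=0xee  [3]=0x8b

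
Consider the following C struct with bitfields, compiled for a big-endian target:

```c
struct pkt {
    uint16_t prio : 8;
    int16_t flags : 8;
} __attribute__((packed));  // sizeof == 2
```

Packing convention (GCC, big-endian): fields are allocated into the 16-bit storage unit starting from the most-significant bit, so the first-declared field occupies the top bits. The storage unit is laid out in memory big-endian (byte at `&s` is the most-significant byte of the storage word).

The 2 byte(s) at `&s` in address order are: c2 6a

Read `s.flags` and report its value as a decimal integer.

[0]=0xc2 [1]=0x6a (big-endian) → word 0xc26a
prio:8 @ bit 8 → (0xc26a>>8)&0xff = 0xc2
flags:8 @ bit 0 → (0xc26a>>0)&0xff = 0x6a  ←
flags signed 8b, MSB=0: value = 106

106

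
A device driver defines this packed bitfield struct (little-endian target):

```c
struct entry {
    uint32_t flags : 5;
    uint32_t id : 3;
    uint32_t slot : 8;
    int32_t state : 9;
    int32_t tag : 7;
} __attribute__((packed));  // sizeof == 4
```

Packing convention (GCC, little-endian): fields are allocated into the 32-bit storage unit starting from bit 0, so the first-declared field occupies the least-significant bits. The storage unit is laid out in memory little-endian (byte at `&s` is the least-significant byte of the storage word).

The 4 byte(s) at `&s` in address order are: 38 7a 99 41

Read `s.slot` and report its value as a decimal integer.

[0]=0x38 [1]=0x7a [2]=0x99 [3]=0x41 (little-endian) → word 0x41997a38
flags:5 @ bit 0 → (0x41997a38>>0)&0x1f = 0x18
id:3 @ bit 5 → (0x41997a38>>5)&0x7 = 0x1
slot:8 @ bit 8 → (0x41997a38>>8)&0xff = 0x7a  ←
state:9 @ bit 16 → (0x41997a38>>16)&0x1ff = 0x199
tag:7 @ bit 25 → (0x41997a38>>25)&0x7f = 0x20

122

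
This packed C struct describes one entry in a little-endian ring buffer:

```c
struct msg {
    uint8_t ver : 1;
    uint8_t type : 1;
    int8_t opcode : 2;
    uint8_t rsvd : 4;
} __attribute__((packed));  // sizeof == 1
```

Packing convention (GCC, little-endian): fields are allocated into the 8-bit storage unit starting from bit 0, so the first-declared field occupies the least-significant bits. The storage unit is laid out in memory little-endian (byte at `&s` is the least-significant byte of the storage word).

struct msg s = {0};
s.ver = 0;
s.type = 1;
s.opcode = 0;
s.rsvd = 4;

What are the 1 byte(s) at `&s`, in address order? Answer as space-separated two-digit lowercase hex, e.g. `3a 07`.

[0+:1] ver=0 & 0x1 = 0x0; word=0x00
[1+:1] type=1 & 0x1 = 0x1; word=0x02
[2+:2] opcode=0 & 0x3 = 0x0; word=0x02
[4+:4] rsvd=4 & 0xf = 0x4; word=0x42
word = 0x42 → little-endian bytes:
  [0]=0x42

42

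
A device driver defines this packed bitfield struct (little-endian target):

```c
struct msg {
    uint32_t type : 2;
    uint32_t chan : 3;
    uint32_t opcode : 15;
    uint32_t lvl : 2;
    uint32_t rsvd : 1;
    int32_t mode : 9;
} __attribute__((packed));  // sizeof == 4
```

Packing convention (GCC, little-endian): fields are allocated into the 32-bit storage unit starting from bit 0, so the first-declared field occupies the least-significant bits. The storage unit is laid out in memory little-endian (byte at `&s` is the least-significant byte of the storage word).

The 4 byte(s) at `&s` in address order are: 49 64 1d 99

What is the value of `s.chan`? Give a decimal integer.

[0]=0x49 [1]=0x64 [2]=0x1d [3]=0x99 (little-endian) → word 0x991d6449
type [0+:2] = (word>>0) & 0x3 = 1
chan [2+:3] = (word>>2) & 0x7 = 2  ←
opcode [5+:15] = (word>>5) & 0x7fff = 27426
lvl [20+:2] = (word>>20) & 0x3 = 1
rsvd [22+:1] = (word>>22) & 0x1 = 0
mode [23+:9] = (word>>23) & 0x1ff = 306

2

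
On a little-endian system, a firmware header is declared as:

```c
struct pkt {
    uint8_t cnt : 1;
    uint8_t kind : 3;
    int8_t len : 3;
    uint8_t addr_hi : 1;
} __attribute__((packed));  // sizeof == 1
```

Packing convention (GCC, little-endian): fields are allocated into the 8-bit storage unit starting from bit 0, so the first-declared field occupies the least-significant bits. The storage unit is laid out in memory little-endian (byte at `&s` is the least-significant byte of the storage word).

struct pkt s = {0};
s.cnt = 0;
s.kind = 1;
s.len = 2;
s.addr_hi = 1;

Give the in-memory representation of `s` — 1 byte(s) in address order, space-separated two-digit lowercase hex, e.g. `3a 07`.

cnt (1b) val=0 bits=0x0 at bit 0: 0x00
kind (3b) val=1 bits=0x1 at bit 1: 0x02
len (3b) val=2 bits=0x2 at bit 4: 0x22
addr_hi (1b) val=1 bits=0x1 at bit 7: 0xa2
word = 0xa2 → little-endian bytes:
  [0]=0xa2

a2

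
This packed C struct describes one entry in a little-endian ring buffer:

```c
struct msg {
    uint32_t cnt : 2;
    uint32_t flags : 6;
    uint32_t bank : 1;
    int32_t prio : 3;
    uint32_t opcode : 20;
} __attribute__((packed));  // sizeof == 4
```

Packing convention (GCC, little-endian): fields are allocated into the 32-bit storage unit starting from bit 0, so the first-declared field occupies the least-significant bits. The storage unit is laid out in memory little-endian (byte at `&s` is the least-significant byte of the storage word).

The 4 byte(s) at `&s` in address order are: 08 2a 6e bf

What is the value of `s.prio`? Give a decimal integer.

-3

[0]=0x08 [1]=0x2a [2]=0x6e [3]=0xbf (little-endian) → word 0xbf6e2a08
cnt [0+:2] = (word>>0) & 0x3 = 0
flags [2+:6] = (word>>2) & 0x3f = 2
bank [8+:1] = (word>>8) & 0x1 = 0
prio [9+:3] = (word>>9) & 0x7 = 5  ←
opcode [12+:20] = (word>>12) & 0xfffff = 784098
prio signed 3b, MSB=1: 5 - 8 = -3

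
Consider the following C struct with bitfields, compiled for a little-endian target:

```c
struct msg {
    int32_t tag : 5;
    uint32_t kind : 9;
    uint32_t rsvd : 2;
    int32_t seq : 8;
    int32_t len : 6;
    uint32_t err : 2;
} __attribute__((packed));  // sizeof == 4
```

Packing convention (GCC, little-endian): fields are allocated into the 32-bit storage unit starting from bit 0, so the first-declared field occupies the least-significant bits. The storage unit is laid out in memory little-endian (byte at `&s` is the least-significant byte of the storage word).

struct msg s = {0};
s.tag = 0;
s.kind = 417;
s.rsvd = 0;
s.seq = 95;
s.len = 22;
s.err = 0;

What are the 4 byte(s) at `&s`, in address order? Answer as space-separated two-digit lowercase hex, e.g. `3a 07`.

[0+:5] tag=0 & 0x1f = 0x0; word=0x00000000
[5+:9] kind=417 & 0x1ff = 0x1a1; word=0x00003420
[14+:2] rsvd=0 & 0x3 = 0x0; word=0x00003420
[16+:8] seq=95 & 0xff = 0x5f; word=0x005f3420
[24+:6] len=22 & 0x3f = 0x16; word=0x165f3420
[30+:2] err=0 & 0x3 = 0x0; word=0x165f3420
word = 0x165f3420 → little-endian bytes:
  [0]=0x20  [1]=0x34  [2]=0x5f  [3]=0x16

20 34 5f 16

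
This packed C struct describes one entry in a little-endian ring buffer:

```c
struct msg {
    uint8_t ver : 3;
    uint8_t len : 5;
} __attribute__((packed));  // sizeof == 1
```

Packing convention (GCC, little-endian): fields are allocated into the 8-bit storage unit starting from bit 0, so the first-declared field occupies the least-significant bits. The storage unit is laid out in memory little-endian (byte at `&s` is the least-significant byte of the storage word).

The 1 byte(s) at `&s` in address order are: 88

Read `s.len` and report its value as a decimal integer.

[0]=0x88 (little-endian) → word 0x88
ver [0+:3] = (word>>0) & 0x7 = 0
len [3+:5] = (word>>3) & 0x1f = 17  ←

17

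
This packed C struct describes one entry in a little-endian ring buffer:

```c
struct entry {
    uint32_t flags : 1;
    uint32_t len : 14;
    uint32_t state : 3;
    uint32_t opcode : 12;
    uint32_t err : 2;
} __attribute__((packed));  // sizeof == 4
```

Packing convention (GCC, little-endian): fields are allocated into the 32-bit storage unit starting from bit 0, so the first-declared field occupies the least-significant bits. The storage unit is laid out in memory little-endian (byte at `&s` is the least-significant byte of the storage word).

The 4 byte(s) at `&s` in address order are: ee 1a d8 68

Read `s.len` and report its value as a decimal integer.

3447

[0]=0xee [1]=0x1a [2]=0xd8 [3]=0x68 (little-endian) → word 0x68d81aee
flags:1 @ bit 0 → (0x68d81aee>>0)&0x1 = 0x0
len:14 @ bit 1 → (0x68d81aee>>1)&0x3fff = 0xd77  ←
state:3 @ bit 15 → (0x68d81aee>>15)&0x7 = 0x0
opcode:12 @ bit 18 → (0x68d81aee>>18)&0xfff = 0xa36
err:2 @ bit 30 → (0x68d81aee>>30)&0x3 = 0x1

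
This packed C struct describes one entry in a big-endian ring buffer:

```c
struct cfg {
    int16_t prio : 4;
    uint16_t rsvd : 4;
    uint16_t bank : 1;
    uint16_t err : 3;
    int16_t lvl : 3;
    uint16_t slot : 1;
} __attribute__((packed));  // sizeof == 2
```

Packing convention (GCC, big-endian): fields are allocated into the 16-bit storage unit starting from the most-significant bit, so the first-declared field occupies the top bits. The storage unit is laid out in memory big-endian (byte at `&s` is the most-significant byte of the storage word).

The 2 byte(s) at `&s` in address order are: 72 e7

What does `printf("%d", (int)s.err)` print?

[0]=0x72 [1]=0xe7 (big-endian) → word 0x72e7
prio:4 @ bit 12 → (0x72e7>>12)&0xf = 0x7
rsvd:4 @ bit 8 → (0x72e7>>8)&0xf = 0x2
bank:1 @ bit 7 → (0x72e7>>7)&0x1 = 0x1
err:3 @ bit 4 → (0x72e7>>4)&0x7 = 0x6  ←
lvl:3 @ bit 1 → (0x72e7>>1)&0x7 = 0x3
slot:1 @ bit 0 → (0x72e7>>0)&0x1 = 0x1

6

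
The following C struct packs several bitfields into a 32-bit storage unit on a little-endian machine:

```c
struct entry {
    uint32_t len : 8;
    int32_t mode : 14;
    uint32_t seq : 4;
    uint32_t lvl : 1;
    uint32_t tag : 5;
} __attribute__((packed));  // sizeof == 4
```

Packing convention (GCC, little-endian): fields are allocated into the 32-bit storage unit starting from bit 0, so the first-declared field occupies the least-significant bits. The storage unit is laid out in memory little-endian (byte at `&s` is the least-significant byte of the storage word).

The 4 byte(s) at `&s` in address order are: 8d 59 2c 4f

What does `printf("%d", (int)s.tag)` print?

9

[0]=0x8d [1]=0x59 [2]=0x2c [3]=0x4f (little-endian) → word 0x4f2c598d
len:8 @ bit 0 → (0x4f2c598d>>0)&0xff = 0x8d
mode:14 @ bit 8 → (0x4f2c598d>>8)&0x3fff = 0x2c59
seq:4 @ bit 22 → (0x4f2c598d>>22)&0xf = 0xc
lvl:1 @ bit 26 → (0x4f2c598d>>26)&0x1 = 0x1
tag:5 @ bit 27 → (0x4f2c598d>>27)&0x1f = 0x9  ←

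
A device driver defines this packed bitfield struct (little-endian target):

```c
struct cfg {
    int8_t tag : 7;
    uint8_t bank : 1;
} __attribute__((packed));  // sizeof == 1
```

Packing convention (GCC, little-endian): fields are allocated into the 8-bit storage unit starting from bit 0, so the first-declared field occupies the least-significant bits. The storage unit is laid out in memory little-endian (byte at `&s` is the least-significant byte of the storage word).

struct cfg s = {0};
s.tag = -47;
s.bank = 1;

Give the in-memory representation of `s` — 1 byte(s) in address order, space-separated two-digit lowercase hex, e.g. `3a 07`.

tag (7b) val=-47 bits=0x51 at bit 0: 0x51
bank (1b) val=1 bits=0x1 at bit 7: 0xd1
word = 0xd1 → little-endian bytes:
  [0]=0xd1

d1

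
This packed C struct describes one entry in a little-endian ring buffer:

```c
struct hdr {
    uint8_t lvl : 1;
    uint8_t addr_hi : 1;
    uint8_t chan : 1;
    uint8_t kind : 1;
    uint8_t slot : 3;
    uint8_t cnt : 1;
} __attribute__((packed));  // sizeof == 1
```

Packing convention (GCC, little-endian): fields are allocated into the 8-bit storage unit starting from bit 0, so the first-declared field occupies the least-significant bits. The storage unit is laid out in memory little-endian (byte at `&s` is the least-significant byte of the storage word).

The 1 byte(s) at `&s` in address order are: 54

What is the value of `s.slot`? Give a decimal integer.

[0]=0x54 (little-endian) → word 0x54
lvl:1 @ bit 0 → (0x54>>0)&0x1 = 0x0
addr_hi:1 @ bit 1 → (0x54>>1)&0x1 = 0x0
chan:1 @ bit 2 → (0x54>>2)&0x1 = 0x1
kind:1 @ bit 3 → (0x54>>3)&0x1 = 0x0
slot:3 @ bit 4 → (0x54>>4)&0x7 = 0x5  ←
cnt:1 @ bit 7 → (0x54>>7)&0x1 = 0x0

5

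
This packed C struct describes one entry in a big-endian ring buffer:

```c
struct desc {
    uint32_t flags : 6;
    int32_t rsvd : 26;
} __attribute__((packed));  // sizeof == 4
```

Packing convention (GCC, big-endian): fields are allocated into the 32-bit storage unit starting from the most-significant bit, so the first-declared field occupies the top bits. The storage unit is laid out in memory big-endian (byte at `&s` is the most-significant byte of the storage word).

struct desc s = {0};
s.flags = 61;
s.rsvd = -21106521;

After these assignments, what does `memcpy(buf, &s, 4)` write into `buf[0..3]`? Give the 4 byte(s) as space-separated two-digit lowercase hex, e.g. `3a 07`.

f6 bd f0 a7

flags (6b) val=61 bits=0x3d at bit 26: 0xf4000000
rsvd (26b) val=-21106521 bits=0x2bdf0a7 at bit 0: 0xf6bdf0a7
word = 0xf6bdf0a7 → big-endian bytes:
  [0]=0xf6  [1]=0xbd  [2]=0xf0  [3]=0xa7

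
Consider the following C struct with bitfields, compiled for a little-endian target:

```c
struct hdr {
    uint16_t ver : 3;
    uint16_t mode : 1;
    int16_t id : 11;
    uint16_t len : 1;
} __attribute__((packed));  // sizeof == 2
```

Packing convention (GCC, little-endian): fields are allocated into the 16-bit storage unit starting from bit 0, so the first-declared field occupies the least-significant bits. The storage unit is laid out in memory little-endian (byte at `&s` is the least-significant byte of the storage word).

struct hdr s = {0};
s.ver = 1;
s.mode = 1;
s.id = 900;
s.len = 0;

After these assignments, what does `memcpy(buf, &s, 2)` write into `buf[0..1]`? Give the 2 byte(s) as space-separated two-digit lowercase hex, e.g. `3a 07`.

49 38

ver:3 = 1 → 0x1 << 0 → word 0x0001
mode:1 = 1 → 0x1 << 3 → word 0x0009
id:11 = 900 → 0x384 << 4 → word 0x3849
len:1 = 0 → 0x0 << 15 → word 0x3849
word = 0x3849 → little-endian bytes:
  [0]=0x49  [1]=0x38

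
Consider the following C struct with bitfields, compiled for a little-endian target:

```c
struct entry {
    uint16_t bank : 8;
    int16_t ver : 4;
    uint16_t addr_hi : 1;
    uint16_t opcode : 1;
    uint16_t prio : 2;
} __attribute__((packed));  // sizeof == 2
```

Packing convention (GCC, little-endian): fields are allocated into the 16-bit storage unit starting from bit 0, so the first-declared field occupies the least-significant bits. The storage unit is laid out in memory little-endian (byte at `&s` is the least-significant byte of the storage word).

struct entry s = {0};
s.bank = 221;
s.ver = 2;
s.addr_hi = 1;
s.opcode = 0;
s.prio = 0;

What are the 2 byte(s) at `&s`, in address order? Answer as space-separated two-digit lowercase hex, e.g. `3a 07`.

dd 12

[0+:8] bank=221 & 0xff = 0xdd; word=0x00dd
[8+:4] ver=2 & 0xf = 0x2; word=0x02dd
[12+:1] addr_hi=1 & 0x1 = 0x1; word=0x12dd
[13+:1] opcode=0 & 0x1 = 0x0; word=0x12dd
[14+:2] prio=0 & 0x3 = 0x0; word=0x12dd
word = 0x12dd → little-endian bytes:
  [0]=0xdd  [1]=0x12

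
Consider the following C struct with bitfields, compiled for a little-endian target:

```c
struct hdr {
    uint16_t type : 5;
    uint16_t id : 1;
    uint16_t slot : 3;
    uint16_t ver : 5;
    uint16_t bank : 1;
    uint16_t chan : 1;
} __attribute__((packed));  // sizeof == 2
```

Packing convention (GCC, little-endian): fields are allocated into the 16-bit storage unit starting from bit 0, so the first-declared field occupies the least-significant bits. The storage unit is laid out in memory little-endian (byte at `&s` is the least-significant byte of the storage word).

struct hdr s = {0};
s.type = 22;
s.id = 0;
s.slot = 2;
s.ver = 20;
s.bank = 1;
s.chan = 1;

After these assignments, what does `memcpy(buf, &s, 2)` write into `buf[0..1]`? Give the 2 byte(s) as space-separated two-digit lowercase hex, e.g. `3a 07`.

96 e8

type (5b) val=22 bits=0x16 at bit 0: 0x0016
id (1b) val=0 bits=0x0 at bit 5: 0x0016
slot (3b) val=2 bits=0x2 at bit 6: 0x0096
ver (5b) val=20 bits=0x14 at bit 9: 0x2896
bank (1b) val=1 bits=0x1 at bit 14: 0x6896
chan (1b) val=1 bits=0x1 at bit 15: 0xe896
word = 0xe896 → little-endian bytes:
  [0]=0x96  [1]=0xe8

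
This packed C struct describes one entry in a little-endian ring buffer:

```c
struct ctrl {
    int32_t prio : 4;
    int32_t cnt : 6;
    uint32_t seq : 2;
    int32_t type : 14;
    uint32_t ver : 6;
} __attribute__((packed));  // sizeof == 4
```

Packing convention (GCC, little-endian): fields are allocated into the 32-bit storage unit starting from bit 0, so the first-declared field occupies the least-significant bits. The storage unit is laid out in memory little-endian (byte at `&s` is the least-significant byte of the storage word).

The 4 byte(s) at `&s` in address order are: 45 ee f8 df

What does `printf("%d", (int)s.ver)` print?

[0]=0x45 [1]=0xee [2]=0xf8 [3]=0xdf (little-endian) → word 0xdff8ee45
prio [0+:4] = (word>>0) & 0xf = 5
cnt [4+:6] = (word>>4) & 0x3f = 36
seq [10+:2] = (word>>10) & 0x3 = 3
type [12+:14] = (word>>12) & 0x3fff = 16270
ver [26+:6] = (word>>26) & 0x3f = 55  ←

55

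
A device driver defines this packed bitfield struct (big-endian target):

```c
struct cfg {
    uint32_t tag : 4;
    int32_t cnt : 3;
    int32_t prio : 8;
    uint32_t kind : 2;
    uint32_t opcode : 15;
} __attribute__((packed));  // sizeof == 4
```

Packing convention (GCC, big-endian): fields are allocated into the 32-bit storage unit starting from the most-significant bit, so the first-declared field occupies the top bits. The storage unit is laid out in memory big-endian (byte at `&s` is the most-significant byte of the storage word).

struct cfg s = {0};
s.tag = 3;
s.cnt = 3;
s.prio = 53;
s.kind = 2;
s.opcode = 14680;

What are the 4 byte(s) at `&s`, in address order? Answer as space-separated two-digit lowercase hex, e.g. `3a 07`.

[28+:4] tag=3 & 0xf = 0x3; word=0x30000000
[25+:3] cnt=3 & 0x7 = 0x3; word=0x36000000
[17+:8] prio=53 & 0xff = 0x35; word=0x366a0000
[15+:2] kind=2 & 0x3 = 0x2; word=0x366b0000
[0+:15] opcode=14680 & 0x7fff = 0x3958; word=0x366b3958
word = 0x366b3958 → big-endian bytes:
  [0]=0x36  [1]=0x6b  [2]=0x39  [3]=0x58

36 6b 39 58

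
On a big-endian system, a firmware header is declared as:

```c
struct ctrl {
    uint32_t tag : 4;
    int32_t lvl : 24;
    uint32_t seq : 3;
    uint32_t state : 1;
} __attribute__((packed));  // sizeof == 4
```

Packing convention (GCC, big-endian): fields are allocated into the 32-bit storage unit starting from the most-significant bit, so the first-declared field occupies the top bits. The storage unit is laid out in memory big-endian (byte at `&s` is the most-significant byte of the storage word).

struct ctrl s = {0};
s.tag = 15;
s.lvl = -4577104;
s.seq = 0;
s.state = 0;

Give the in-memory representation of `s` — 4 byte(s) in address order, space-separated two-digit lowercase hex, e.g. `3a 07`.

fb a2 8b 00

[28+:4] tag=15 & 0xf = 0xf; word=0xf0000000
[4+:24] lvl=-4577104 & 0xffffff = 0xba28b0; word=0xfba28b00
[1+:3] seq=0 & 0x7 = 0x0; word=0xfba28b00
[0+:1] state=0 & 0x1 = 0x0; word=0xfba28b00
word = 0xfba28b00 → big-endian bytes:
  [0]=0xfb  [1]=0xa2  [2]=0x8b  [3]=0x00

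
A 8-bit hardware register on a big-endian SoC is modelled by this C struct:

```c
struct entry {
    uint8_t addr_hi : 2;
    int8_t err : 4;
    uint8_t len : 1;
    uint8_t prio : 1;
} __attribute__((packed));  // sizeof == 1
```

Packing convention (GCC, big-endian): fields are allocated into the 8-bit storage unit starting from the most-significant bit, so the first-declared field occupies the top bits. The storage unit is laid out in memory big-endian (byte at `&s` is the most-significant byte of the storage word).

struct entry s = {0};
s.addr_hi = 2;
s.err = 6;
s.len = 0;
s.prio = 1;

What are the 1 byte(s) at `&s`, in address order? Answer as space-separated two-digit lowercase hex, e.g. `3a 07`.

99

addr_hi (2b) val=2 bits=0x2 at bit 6: 0x80
err (4b) val=6 bits=0x6 at bit 2: 0x98
len (1b) val=0 bits=0x0 at bit 1: 0x98
prio (1b) val=1 bits=0x1 at bit 0: 0x99
word = 0x99 → big-endian bytes:
  [0]=0x99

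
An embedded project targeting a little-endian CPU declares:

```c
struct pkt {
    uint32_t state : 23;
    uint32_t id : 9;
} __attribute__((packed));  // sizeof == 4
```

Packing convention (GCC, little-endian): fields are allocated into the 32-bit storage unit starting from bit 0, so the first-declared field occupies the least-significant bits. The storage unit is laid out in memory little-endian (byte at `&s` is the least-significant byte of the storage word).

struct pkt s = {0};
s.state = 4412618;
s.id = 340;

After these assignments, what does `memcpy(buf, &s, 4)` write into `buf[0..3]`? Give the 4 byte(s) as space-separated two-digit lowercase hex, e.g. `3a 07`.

state (23b) val=4412618 bits=0x4354ca at bit 0: 0x004354ca
id (9b) val=340 bits=0x154 at bit 23: 0xaa4354ca
word = 0xaa4354ca → little-endian bytes:
  [0]=0xca  [1]=0x54  [2]=0x43  [3]=0xaa

ca 54 43 aa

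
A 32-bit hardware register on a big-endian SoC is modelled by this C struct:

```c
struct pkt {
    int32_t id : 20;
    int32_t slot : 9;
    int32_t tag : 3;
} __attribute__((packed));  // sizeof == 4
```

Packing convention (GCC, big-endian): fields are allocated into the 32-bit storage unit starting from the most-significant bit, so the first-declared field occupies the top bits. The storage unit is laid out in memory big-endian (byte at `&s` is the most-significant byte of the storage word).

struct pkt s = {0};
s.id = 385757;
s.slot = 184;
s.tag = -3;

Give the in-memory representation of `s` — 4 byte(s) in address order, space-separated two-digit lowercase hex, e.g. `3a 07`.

5e 2d d5 c5

[12+:20] id=385757 & 0xfffff = 0x5e2dd; word=0x5e2dd000
[3+:9] slot=184 & 0x1ff = 0xb8; word=0x5e2dd5c0
[0+:3] tag=-3 & 0x7 = 0x5; word=0x5e2dd5c5
word = 0x5e2dd5c5 → big-endian bytes:
  [0]=0x5e  [1]=0x2d  [2]=0xd5  [3]=0xc5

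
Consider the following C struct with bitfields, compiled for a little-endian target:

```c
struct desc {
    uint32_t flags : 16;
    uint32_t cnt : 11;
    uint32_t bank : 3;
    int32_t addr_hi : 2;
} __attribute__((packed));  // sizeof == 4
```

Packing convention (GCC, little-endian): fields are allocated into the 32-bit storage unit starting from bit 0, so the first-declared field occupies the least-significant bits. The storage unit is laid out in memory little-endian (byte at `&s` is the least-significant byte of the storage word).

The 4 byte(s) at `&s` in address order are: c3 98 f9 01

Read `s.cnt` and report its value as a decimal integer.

505

[0]=0xc3 [1]=0x98 [2]=0xf9 [3]=0x01 (little-endian) → word 0x01f998c3
flags [0+:16] = (word>>0) & 0xffff = 39107
cnt [16+:11] = (word>>16) & 0x7ff = 505  ←
bank [27+:3] = (word>>27) & 0x7 = 0
addr_hi [30+:2] = (word>>30) & 0x3 = 0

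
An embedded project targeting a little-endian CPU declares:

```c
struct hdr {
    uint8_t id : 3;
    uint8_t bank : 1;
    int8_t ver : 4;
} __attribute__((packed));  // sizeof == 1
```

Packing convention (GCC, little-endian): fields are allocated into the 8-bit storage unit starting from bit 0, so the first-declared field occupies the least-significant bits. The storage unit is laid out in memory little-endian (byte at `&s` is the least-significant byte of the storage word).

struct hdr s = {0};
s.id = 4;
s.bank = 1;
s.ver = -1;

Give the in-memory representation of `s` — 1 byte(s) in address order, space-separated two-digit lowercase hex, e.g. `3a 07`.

fc

[0+:3] id=4 & 0x7 = 0x4; word=0x04
[3+:1] bank=1 & 0x1 = 0x1; word=0x0c
[4+:4] ver=-1 & 0xf = 0xf; word=0xfc
word = 0xfc → little-endian bytes:
  [0]=0xfc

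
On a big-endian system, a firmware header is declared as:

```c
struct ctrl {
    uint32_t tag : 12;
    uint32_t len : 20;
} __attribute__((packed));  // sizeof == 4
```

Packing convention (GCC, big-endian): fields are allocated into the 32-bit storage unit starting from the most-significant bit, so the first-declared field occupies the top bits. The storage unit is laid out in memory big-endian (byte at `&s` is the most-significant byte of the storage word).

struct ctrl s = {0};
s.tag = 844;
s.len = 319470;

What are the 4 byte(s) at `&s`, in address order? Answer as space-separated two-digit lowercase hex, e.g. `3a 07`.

34 c4 df ee

[20+:12] tag=844 & 0xfff = 0x34c; word=0x34c00000
[0+:20] len=319470 & 0xfffff = 0x4dfee; word=0x34c4dfee
word = 0x34c4dfee → big-endian bytes:
  [0]=0x34  [1]=0xc4  [2]=0xdf  [3]=0xee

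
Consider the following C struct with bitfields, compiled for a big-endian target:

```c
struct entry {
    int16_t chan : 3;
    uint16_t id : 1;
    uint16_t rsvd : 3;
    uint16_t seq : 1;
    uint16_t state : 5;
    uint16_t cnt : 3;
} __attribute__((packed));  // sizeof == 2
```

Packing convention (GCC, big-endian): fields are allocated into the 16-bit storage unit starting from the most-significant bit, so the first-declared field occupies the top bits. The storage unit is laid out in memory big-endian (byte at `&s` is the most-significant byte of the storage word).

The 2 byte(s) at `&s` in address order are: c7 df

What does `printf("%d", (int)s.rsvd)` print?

[0]=0xc7 [1]=0xdf (big-endian) → word 0xc7df
chan:3 @ bit 13 → (0xc7df>>13)&0x7 = 0x6
id:1 @ bit 12 → (0xc7df>>12)&0x1 = 0x0
rsvd:3 @ bit 9 → (0xc7df>>9)&0x7 = 0x3  ←
seq:1 @ bit 8 → (0xc7df>>8)&0x1 = 0x1
state:5 @ bit 3 → (0xc7df>>3)&0x1f = 0x1b
cnt:3 @ bit 0 → (0xc7df>>0)&0x7 = 0x7

3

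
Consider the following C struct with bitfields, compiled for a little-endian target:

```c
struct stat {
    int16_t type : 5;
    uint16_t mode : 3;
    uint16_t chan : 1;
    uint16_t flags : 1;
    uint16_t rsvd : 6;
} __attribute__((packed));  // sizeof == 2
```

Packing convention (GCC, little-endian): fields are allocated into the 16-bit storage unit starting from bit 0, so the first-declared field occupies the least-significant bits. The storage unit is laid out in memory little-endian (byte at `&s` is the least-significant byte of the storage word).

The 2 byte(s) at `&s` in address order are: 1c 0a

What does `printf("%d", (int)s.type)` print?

-4

[0]=0x1c [1]=0x0a (little-endian) → word 0x0a1c
type:5 @ bit 0 → (0x0a1c>>0)&0x1f = 0x1c  ←
mode:3 @ bit 5 → (0x0a1c>>5)&0x7 = 0x0
chan:1 @ bit 8 → (0x0a1c>>8)&0x1 = 0x0
flags:1 @ bit 9 → (0x0a1c>>9)&0x1 = 0x1
rsvd:6 @ bit 10 → (0x0a1c>>10)&0x3f = 0x2
type signed 5b, MSB=1: 28 - 32 = -4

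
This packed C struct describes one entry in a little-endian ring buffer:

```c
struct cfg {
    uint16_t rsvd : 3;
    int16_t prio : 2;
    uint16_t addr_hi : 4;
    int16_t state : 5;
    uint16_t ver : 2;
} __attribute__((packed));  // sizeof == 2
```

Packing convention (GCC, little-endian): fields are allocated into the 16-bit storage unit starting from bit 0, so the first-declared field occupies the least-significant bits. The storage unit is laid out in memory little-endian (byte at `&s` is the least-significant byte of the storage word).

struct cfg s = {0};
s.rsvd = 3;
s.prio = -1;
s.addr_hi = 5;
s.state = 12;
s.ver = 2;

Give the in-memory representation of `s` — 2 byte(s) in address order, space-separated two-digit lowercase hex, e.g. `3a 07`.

rsvd:3 = 3 → 0x3 << 0 → word 0x0003
prio:2 = -1 → 0x3 << 3 → word 0x001b
addr_hi:4 = 5 → 0x5 << 5 → word 0x00bb
state:5 = 12 → 0xc << 9 → word 0x18bb
ver:2 = 2 → 0x2 << 14 → word 0x98bb
word = 0x98bb → little-endian bytes:
  [0]=0xbb  [1]=0x98

bb 98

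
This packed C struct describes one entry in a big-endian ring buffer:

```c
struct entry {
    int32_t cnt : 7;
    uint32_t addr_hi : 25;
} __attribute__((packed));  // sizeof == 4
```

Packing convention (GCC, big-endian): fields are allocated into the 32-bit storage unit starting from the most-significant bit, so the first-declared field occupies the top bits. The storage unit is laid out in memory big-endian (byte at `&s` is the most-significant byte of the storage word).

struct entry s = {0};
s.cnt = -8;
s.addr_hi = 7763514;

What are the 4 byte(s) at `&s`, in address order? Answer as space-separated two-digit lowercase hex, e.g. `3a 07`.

cnt (7b) val=-8 bits=0x78 at bit 25: 0xf0000000
addr_hi (25b) val=7763514 bits=0x76763a at bit 0: 0xf076763a
word = 0xf076763a → big-endian bytes:
  [0]=0xf0  [1]=0x76  [2]=0x76  [3]=0x3a

f0 76 76 3a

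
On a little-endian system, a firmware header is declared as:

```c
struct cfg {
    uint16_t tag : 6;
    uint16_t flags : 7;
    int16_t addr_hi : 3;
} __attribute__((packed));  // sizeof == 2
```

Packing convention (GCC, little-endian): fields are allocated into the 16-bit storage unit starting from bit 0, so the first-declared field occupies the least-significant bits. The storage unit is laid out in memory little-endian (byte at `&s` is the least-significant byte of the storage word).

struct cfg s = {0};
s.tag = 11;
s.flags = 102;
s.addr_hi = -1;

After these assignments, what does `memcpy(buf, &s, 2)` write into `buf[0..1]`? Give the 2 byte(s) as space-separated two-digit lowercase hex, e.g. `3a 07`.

8b f9

[0+:6] tag=11 & 0x3f = 0xb; word=0x000b
[6+:7] flags=102 & 0x7f = 0x66; word=0x198b
[13+:3] addr_hi=-1 & 0x7 = 0x7; word=0xf98b
word = 0xf98b → little-endian bytes:
  [0]=0x8b  [1]=0xf9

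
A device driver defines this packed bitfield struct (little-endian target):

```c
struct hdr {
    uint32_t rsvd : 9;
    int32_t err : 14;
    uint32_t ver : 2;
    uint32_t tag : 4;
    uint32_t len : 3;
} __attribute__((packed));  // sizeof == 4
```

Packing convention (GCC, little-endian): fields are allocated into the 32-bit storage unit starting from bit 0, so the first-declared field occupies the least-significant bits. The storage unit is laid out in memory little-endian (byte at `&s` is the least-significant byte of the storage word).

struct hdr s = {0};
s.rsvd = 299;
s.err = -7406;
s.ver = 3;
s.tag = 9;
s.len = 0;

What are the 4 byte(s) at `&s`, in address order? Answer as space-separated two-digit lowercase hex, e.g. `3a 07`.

2b 25 c6 13

rsvd (9b) val=299 bits=0x12b at bit 0: 0x0000012b
err (14b) val=-7406 bits=0x2312 at bit 9: 0x0046252b
ver (2b) val=3 bits=0x3 at bit 23: 0x01c6252b
tag (4b) val=9 bits=0x9 at bit 25: 0x13c6252b
len (3b) val=0 bits=0x0 at bit 29: 0x13c6252b
word = 0x13c6252b → little-endian bytes:
  [0]=0x2b  [1]=0x25  [2]=0xc6  [3]=0x13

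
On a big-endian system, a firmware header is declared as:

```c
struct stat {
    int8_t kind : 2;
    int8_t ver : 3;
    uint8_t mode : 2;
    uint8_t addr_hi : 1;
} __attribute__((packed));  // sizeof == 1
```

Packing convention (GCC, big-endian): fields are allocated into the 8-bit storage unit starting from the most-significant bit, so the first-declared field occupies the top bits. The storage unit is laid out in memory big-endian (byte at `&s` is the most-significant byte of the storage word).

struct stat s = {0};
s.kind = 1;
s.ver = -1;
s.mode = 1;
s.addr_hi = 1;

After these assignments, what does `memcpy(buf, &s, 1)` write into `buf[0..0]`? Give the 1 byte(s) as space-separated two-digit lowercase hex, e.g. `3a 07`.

kind (2b) val=1 bits=0x1 at bit 6: 0x40
ver (3b) val=-1 bits=0x7 at bit 3: 0x78
mode (2b) val=1 bits=0x1 at bit 1: 0x7a
addr_hi (1b) val=1 bits=0x1 at bit 0: 0x7b
word = 0x7b → big-endian bytes:
  [0]=0x7b

7b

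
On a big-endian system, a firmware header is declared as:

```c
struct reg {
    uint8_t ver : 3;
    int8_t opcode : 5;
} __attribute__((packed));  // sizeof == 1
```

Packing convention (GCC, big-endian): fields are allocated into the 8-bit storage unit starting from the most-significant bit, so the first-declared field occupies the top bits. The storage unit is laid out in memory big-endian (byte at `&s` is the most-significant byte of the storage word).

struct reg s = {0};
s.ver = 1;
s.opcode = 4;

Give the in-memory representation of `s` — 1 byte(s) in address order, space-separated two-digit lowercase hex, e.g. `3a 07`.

[5+:3] ver=1 & 0x7 = 0x1; word=0x20
[0+:5] opcode=4 & 0x1f = 0x4; word=0x24
word = 0x24 → big-endian bytes:
  [0]=0x24

24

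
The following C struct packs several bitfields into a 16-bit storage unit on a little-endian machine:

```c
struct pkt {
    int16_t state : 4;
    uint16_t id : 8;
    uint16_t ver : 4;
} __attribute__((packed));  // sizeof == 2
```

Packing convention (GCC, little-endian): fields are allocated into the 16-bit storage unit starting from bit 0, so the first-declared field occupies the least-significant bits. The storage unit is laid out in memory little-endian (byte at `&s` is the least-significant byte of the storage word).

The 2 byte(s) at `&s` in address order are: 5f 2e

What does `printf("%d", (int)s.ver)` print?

[0]=0x5f [1]=0x2e (little-endian) → word 0x2e5f
state [0+:4] = (word>>0) & 0xf = 15
id [4+:8] = (word>>4) & 0xff = 229
ver [12+:4] = (word>>12) & 0xf = 2  ←

2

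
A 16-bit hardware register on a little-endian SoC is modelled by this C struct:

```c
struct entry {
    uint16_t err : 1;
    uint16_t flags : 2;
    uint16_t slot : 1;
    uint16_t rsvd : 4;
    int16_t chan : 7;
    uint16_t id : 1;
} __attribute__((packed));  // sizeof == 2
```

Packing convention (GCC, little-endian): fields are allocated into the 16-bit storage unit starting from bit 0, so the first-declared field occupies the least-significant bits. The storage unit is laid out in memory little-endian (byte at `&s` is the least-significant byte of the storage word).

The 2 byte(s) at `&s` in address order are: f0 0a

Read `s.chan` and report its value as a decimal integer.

[0]=0xf0 [1]=0x0a (little-endian) → word 0x0af0
err:1 @ bit 0 → (0x0af0>>0)&0x1 = 0x0
flags:2 @ bit 1 → (0x0af0>>1)&0x3 = 0x0
slot:1 @ bit 3 → (0x0af0>>3)&0x1 = 0x0
rsvd:4 @ bit 4 → (0x0af0>>4)&0xf = 0xf
chan:7 @ bit 8 → (0x0af0>>8)&0x7f = 0xa  ←
id:1 @ bit 15 → (0x0af0>>15)&0x1 = 0x0
chan signed 7b, MSB=0: value = 10

10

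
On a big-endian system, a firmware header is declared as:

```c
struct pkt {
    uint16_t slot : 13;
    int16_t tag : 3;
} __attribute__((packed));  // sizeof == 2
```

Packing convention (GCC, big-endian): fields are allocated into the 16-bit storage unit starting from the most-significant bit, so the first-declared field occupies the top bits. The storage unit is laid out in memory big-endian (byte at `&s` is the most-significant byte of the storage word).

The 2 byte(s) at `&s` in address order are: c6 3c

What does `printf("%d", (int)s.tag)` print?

[0]=0xc6 [1]=0x3c (big-endian) → word 0xc63c
slot:13 @ bit 3 → (0xc63c>>3)&0x1fff = 0x18c7
tag:3 @ bit 0 → (0xc63c>>0)&0x7 = 0x4  ←
tag signed 3b, MSB=1: 4 - 8 = -4

-4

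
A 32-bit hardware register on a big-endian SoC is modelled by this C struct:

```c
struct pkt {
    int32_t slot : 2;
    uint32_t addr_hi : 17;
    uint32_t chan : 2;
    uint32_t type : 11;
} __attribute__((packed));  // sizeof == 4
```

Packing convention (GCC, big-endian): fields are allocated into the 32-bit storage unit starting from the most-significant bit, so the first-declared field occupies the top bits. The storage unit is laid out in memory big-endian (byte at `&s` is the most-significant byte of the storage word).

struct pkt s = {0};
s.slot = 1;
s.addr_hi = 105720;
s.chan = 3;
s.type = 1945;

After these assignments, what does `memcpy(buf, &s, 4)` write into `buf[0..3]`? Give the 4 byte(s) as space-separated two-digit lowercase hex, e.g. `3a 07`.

73 9f 1f 99

[30+:2] slot=1 & 0x3 = 0x1; word=0x40000000
[13+:17] addr_hi=105720 & 0x1ffff = 0x19cf8; word=0x739f0000
[11+:2] chan=3 & 0x3 = 0x3; word=0x739f1800
[0+:11] type=1945 & 0x7ff = 0x799; word=0x739f1f99
word = 0x739f1f99 → big-endian bytes:
  [0]=0x73  [1]=0x9f  [2]=0x1f  [3]=0x99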